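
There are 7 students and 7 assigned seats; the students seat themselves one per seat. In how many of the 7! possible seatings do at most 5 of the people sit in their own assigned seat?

5039

# with exactly i fixed is C(7,i)·!(7-i); sum over i=0..5:
  i=0: C(7,0)·!7 = 1·1854 = 1854
  i=1: C(7,1)·!6 = 7·265 = 1855
  i=2: C(7,2)·!5 = 21·44 = 924
  i=3: C(7,3)·!4 = 35·9 = 315
  i=4: C(7,4)·!3 = 35·2 = 70
  i=5: C(7,5)·!2 = 21·1 = 21
Total = 5039.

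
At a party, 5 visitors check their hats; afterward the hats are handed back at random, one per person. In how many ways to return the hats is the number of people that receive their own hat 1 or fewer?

89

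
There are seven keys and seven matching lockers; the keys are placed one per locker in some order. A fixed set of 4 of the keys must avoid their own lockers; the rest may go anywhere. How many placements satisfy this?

2790

Let A_j be the event that the j-th constrained one is fixed. By inclusion-exclusion over the 4 events:
Σ_{j=0}^{4} (-1)^j C(4,j)(7-j)!
= C(4,0)·7! - C(4,1)·6! + C(4,2)·5! - C(4,3)·4! + C(4,4)·3!
= 5040 - 2880 + 720 - 96 + 6
= 2790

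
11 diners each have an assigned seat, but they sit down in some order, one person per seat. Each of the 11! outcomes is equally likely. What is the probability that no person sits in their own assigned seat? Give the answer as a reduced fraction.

Favorable outcomes: !11 = 14684570.
Total outcomes: 11! = 39916800.
Probability = 14684570/39916800 = 1468457/3991680.

1468457/3991680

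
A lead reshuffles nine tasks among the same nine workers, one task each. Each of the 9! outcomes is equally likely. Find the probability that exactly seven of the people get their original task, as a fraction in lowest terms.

Favorable outcomes: C(9,7)·!2 = 36·1 = 36.
Total outcomes: 9! = 362880.
Probability = 36/362880 = 1/10080.

1/10080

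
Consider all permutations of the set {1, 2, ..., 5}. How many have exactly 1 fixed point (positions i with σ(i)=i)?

45

Choose which one of the 5 is fixed: C(5,1) = 5.
The remaining 4 must be deranged: !4 = 9.
Total: 5 × 9 = 45.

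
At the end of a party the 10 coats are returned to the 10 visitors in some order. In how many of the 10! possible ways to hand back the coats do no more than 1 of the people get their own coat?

Sum C(10,i)·!(10-i) for i = 0..1:
  i=0: C(10,0)·!10 = 1·1334961 = 1334961
  i=1: C(10,1)·!9 = 10·133496 = 1334960
Total = 2669921.

2669921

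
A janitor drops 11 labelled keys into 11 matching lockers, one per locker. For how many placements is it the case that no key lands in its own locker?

14684570

Use !n = n·!(n-1) + (-1)^n.
!11 = 11·1334961 - 1 = 14684570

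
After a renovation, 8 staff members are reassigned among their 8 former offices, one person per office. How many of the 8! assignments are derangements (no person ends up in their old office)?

14833

The number of derangements of 8 is !8 = Σ_{k=0}^{8} (-1)^k·8!/k!
= 8! - 8!/1! + 8!/2! - 8!/3! + 8!/4! - 8!/5! + 8!/6! - 8!/7! + 8!/8!
= 40320 - 40320 + 20160 - 6720 + 1680 - 336 + 56 - 8 + 1
= 14833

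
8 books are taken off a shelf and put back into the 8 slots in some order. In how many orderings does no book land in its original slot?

!8 is the nearest integer to 8!/e.
8! = 40320, and 40320/e ≈ 14832.90, so !8 = 14833.

14833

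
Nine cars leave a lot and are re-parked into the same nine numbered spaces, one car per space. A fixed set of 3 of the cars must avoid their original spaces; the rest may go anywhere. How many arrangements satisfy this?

256320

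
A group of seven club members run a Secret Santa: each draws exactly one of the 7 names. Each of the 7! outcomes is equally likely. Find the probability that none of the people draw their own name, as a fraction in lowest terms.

Favorable outcomes: !7 = 1854.
Total outcomes: 7! = 5040.
Probability = 1854/5040 = 103/280.

103/280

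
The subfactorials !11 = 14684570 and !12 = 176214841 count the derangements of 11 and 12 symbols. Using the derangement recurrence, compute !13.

!13 = (13-1)·(!12 + !11) = 12·(176214841 + 14684570) = 12·190899411 = 2290792932.

2290792932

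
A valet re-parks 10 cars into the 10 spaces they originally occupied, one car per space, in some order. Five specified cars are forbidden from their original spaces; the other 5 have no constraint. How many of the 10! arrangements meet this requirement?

Inclusion-exclusion on the 5 forbidden self-matches:
Σ_{j=0}^{5} (-1)^j C(5,j)(10-j)!
= C(5,0)·10! - C(5,1)·9! + C(5,2)·8! - C(5,3)·7! + C(5,4)·6! - C(5,5)·5!
= 3628800 - 1814400 + 403200 - 50400 + 3600 - 120
= 2170680

2170680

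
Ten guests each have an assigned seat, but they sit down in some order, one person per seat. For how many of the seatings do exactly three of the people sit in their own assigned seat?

222480

Choose which 3 of the 10 are fixed: C(10,3) = 120.
The remaining 7 must be deranged: !7 = 1854.
Total: 120 × 1854 = 222480.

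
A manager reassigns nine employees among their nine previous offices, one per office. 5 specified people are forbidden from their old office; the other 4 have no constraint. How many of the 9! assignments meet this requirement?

205056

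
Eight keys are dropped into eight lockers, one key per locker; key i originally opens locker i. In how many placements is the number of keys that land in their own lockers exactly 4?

630

Pick the 4 fixed positions: C(8,4) = 70 ways.
The remaining 4 must be deranged: !4 = 9.
Total: 70 × 9 = 630.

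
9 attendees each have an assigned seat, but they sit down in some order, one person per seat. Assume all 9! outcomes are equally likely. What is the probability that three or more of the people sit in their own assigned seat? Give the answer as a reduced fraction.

Favorable outcomes: Σ_{i≥3} C(9,i)·!(9-i) = 84·265 + 126·44 + 126·9 + 84·2 + 36·1 + 9·0 + 1·1 = 29143.
Total outcomes: 9! = 362880.
Probability = 29143/362880 = 29143/362880.

29143/362880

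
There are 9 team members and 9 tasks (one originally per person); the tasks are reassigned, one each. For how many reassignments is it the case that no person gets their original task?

133496

Use !n = (n-1)(!(n-1) + !(n-2)).
!9 = 8·(14833 + 1854) = 8·16687 = 133496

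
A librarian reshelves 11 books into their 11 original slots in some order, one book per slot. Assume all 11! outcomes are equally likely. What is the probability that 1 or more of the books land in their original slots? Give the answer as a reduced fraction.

2523223/3991680

Favorable outcomes: Σ_{i≥1} C(11,i)·!(11-i) = 11·1334961 + 55·133496 + 165·14833 + 330·1854 + 462·265 + 462·44 + 330·9 + 165·2 + 55·1 + 11·0 + 1·1 = 25232230.
Total outcomes: 11! = 39916800.
Probability = 25232230/39916800 = 2523223/3991680.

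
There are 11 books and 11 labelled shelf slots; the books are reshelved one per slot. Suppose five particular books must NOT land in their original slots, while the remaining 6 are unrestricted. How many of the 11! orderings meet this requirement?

25022880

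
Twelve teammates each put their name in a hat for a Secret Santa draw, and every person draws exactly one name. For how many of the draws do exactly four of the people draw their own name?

Choose which 4 of the 12 are fixed: C(12,4) = 495.
The remaining 8 must be deranged: !8 = 14833.
Total: 495 × 14833 = 7342335.

7342335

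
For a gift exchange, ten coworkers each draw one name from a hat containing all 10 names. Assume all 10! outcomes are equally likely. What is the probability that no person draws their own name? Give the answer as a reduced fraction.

16481/44800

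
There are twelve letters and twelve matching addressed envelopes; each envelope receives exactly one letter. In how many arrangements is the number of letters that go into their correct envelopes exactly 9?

Choose which 9 of the 12 are fixed: C(12,9) = 220.
The remaining 3 must be deranged: !3 = 2.
Total: 220 × 2 = 440.

440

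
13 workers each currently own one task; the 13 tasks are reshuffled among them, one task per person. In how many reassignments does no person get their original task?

2290792932

!13 = 13! · Σ_{k=0}^{13} (-1)^k/k!
= 13! - 13!/1! + 13!/2! - 13!/3! + 13!/4! - 13!/5! + 13!/6! - 13!/7! + 13!/8! - 13!/9! + 13!/10! - 13!/11! + 13!/12! - 13!/13!
= 6227020800 - 6227020800 + 3113510400 - 1037836800 + 259459200 - 51891840 + 8648640 - 1235520 + 154440 - 17160 + 1716 - 156 + 13 - 1
= 2290792932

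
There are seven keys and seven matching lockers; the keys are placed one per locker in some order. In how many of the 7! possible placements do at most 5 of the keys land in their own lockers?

5039

# with exactly i fixed is C(7,i)·!(7-i); sum over i=0..5:
  i=0: C(7,0)·!7 = 1·1854 = 1854
  i=1: C(7,1)·!6 = 7·265 = 1855
  i=2: C(7,2)·!5 = 21·44 = 924
  i=3: C(7,3)·!4 = 35·9 = 315
  i=4: C(7,4)·!3 = 35·2 = 70
  i=5: C(7,5)·!2 = 21·1 = 21
Total = 5039.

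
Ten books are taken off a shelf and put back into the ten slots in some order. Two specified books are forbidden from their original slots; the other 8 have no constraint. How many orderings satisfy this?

2943360

Let A_j be the event that the j-th constrained one is fixed. By inclusion-exclusion over the 2 events:
Σ_{j=0}^{2} (-1)^j C(2,j)(10-j)!
= C(2,0)·10! - C(2,1)·9! + C(2,2)·8!
= 3628800 - 725760 + 40320
= 2943360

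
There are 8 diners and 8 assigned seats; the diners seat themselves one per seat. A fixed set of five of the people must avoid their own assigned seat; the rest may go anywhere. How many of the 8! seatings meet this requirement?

21234

Let A_j be the event that the j-th constrained one is fixed. By inclusion-exclusion over the 5 events:
Σ_{j=0}^{5} (-1)^j C(5,j)(8-j)!
= C(5,0)·8! - C(5,1)·7! + C(5,2)·6! - C(5,3)·5! + C(5,4)·4! - C(5,5)·3!
= 40320 - 25200 + 7200 - 1200 + 120 - 6
= 21234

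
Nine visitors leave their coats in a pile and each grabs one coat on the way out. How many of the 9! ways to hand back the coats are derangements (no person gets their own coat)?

133496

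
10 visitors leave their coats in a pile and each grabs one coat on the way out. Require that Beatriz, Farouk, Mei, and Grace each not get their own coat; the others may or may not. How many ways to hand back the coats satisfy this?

Inclusion-exclusion on the 4 forbidden self-matches:
Σ_{j=0}^{4} (-1)^j C(4,j)(10-j)!
= C(4,0)·10! - C(4,1)·9! + C(4,2)·8! - C(4,3)·7! + C(4,4)·6!
= 3628800 - 1451520 + 241920 - 20160 + 720
= 2399760

2399760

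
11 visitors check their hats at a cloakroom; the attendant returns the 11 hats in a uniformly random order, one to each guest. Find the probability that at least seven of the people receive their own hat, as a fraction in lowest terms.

Favorable outcomes: Σ_{i≥7} C(11,i)·!(11-i) = 330·9 + 165·2 + 55·1 + 11·0 + 1·1 = 3356.
Total outcomes: 11! = 39916800.
Probability = 3356/39916800 = 839/9979200.

839/9979200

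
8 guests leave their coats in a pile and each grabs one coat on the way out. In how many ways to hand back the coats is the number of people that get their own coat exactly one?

Choose which one of the 8 is fixed: C(8,1) = 8.
The remaining 7 must be deranged: !7 = 1854.
Total: 8 × 1854 = 14832.

14832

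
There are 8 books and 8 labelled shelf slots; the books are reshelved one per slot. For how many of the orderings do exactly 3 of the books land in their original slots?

2464

Choose which 3 of the 8 are fixed: C(8,3) = 56.
The other 5 form a derangement: !5 = 44.
Total: 56 × 44 = 2464.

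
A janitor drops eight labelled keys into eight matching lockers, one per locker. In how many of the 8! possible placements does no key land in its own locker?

14833

The subfactorial !8 = [8!/e] (nearest integer).
8! = 40320, and 40320/e ≈ 14832.90, so !8 = 14833.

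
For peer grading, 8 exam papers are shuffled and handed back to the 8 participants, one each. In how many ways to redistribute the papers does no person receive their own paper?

14833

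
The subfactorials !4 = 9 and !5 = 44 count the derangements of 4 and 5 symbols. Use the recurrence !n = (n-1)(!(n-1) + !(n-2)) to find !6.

265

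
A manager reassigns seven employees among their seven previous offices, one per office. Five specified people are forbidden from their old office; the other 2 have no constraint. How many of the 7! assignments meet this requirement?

Inclusion-exclusion on the 5 forbidden self-matches:
Σ_{j=0}^{5} (-1)^j C(5,j)(7-j)!
= C(5,0)·7! - C(5,1)·6! + C(5,2)·5! - C(5,3)·4! + C(5,4)·3! - C(5,5)·2!
= 5040 - 3600 + 1200 - 240 + 30 - 2
= 2428

2428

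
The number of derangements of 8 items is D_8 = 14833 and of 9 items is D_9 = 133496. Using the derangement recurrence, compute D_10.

D_10 = (10-1)·(D_9 + D_8) = 9·(133496 + 14833) = 9·148329 = 1334961.

1334961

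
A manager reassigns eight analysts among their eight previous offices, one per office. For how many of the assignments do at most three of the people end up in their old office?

Sum C(8,i)·!(8-i) for i = 0..3:
  i=0: C(8,0)·!8 = 1·14833 = 14833
  i=1: C(8,1)·!7 = 8·1854 = 14832
  i=2: C(8,2)·!6 = 28·265 = 7420
  i=3: C(8,3)·!5 = 56·44 = 2464
Total = 39549.

39549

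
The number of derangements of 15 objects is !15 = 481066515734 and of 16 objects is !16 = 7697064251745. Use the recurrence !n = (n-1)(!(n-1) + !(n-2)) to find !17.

130850092279664

!17 = (17-1)·(!16 + !15) = 16·(7697064251745 + 481066515734) = 16·8178130767479 = 130850092279664.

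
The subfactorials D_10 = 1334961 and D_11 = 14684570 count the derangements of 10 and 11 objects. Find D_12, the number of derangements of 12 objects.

D_12 = (12-1)·(D_11 + D_10) = 11·(14684570 + 1334961) = 11·16019531 = 176214841.

176214841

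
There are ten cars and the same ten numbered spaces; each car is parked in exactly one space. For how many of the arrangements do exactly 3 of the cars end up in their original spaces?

222480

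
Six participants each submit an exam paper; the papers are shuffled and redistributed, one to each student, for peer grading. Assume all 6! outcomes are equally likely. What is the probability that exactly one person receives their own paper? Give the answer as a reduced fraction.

11/30

Favorable outcomes: C(6,1)·!5 = 6·44 = 264.
Total outcomes: 6! = 720.
Probability = 264/720 = 11/30.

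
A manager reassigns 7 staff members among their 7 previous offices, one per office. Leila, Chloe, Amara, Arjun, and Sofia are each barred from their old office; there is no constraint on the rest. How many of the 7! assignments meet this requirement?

2428

Inclusion-exclusion on the 5 forbidden self-matches:
Σ_{j=0}^{5} (-1)^j C(5,j)(7-j)!
= C(5,0)·7! - C(5,1)·6! + C(5,2)·5! - C(5,3)·4! + C(5,4)·3! - C(5,5)·2!
= 5040 - 3600 + 1200 - 240 + 30 - 2
= 2428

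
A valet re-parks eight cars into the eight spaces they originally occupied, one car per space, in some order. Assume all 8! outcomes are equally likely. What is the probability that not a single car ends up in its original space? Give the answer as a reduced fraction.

Favorable outcomes: !8 = 14833.
Total outcomes: 8! = 40320.
Probability = 14833/40320 = 2119/5760.

2119/5760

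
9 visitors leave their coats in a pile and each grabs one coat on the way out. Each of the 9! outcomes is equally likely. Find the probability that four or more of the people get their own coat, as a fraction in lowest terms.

6883/362880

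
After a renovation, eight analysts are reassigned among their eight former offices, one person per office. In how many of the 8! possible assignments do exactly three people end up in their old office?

Pick the 3 fixed positions: C(8,3) = 56 ways.
The other 5 form a derangement: !5 = 44.
Total: 56 × 44 = 2464.

2464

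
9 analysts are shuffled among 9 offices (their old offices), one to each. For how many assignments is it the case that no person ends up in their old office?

133496

Recurrence: !9 = 8·(!8 + !7).
!9 = 8·(14833 + 1854) = 8·16687 = 133496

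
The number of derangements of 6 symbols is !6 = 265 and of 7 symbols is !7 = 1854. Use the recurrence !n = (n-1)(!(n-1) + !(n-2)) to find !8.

14833

!8 = (8-1)·(!7 + !6) = 7·(1854 + 265) = 7·2119 = 14833.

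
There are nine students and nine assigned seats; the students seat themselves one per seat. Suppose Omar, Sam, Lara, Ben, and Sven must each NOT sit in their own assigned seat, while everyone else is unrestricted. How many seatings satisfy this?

205056

Let A_j be the event that the j-th constrained one is fixed. By inclusion-exclusion over the 5 events:
Σ_{j=0}^{5} (-1)^j C(5,j)(9-j)!
= C(5,0)·9! - C(5,1)·8! + C(5,2)·7! - C(5,3)·6! + C(5,4)·5! - C(5,5)·4!
= 362880 - 201600 + 50400 - 7200 + 600 - 24
= 205056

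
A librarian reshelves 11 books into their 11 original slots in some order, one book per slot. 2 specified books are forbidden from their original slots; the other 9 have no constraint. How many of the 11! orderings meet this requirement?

33022080

Let A_j be the event that the j-th constrained one is fixed. By inclusion-exclusion over the 2 events:
Σ_{j=0}^{2} (-1)^j C(2,j)(11-j)!
= C(2,0)·11! - C(2,1)·10! + C(2,2)·9!
= 39916800 - 7257600 + 362880
= 33022080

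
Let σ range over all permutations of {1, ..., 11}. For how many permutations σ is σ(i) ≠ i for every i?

14684570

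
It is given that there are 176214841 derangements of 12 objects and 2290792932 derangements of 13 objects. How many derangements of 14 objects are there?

32071101049

D_14 = (14-1)·(D_13 + D_12) = 13·(2290792932 + 176214841) = 13·2467007773 = 32071101049.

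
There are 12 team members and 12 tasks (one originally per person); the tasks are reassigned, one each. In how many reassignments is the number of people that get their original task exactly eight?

4455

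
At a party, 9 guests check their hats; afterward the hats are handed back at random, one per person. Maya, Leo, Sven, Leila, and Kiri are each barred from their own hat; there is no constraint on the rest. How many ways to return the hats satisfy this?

205056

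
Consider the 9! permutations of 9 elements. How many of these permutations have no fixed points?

133496

By inclusion-exclusion, !9 = Σ (-1)^k · 9!/k! for k=0..9
= 9! - 9!/1! + 9!/2! - 9!/3! + 9!/4! - 9!/5! + 9!/6! - 9!/7! + 9!/8! - 9!/9!
= 362880 - 362880 + 181440 - 60480 + 15120 - 3024 + 504 - 72 + 9 - 1
= 133496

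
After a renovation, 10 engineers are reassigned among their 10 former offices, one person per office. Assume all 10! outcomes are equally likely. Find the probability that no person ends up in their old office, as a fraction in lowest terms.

Favorable outcomes: !10 = 1334961.
Total outcomes: 10! = 3628800.
Probability = 1334961/3628800 = 16481/44800.

16481/44800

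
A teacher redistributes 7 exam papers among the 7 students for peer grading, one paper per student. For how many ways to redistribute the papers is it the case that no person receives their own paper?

Use !n = (n-1)(!(n-1) + !(n-2)).
!7 = 6·(265 + 44) = 6·309 = 1854

1854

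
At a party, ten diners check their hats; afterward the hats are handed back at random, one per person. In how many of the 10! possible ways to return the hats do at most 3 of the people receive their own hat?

3559886

# with exactly i fixed is C(10,i)·!(10-i); sum over i=0..3:
  i=0: C(10,0)·!10 = 1·1334961 = 1334961
  i=1: C(10,1)·!9 = 10·133496 = 1334960
  i=2: C(10,2)·!8 = 45·14833 = 667485
  i=3: C(10,3)·!7 = 120·1854 = 222480
Total = 3559886.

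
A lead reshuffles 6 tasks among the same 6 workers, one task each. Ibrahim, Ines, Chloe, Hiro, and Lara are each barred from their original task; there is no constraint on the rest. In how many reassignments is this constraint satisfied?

309

Inclusion-exclusion on the 5 forbidden self-matches:
Σ_{j=0}^{5} (-1)^j C(5,j)(6-j)!
= C(5,0)·6! - C(5,1)·5! + C(5,2)·4! - C(5,3)·3! + C(5,4)·2! - C(5,5)·1!
= 720 - 600 + 240 - 60 + 10 - 1
= 309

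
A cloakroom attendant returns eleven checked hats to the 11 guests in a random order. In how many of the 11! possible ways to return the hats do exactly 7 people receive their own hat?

2970

Choose which 7 of the 11 are fixed: C(11,7) = 330.
The other 4 form a derangement: !4 = 9.
Total: 330 × 9 = 2970.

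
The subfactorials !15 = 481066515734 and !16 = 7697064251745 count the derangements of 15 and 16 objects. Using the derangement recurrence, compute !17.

130850092279664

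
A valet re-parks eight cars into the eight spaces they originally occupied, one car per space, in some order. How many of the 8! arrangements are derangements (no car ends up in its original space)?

!8 is the nearest integer to 8!/e.
8! = 40320, and 40320/e ≈ 14832.90, so !8 = 14833.

14833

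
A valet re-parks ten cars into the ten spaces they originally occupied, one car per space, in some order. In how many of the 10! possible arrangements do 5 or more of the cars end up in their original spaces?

13264

# with exactly i fixed is C(10,i)·!(10-i); sum over i=5..10:
  i=5: C(10,5)·!5 = 252·44 = 11088
  i=6: C(10,6)·!4 = 210·9 = 1890
  i=7: C(10,7)·!3 = 120·2 = 240
  i=8: C(10,8)·!2 = 45·1 = 45
  i=9: C(10,9)·!1 = 10·0 = 0
  i=10: C(10,10)·!0 = 1·1 = 1
Total = 13264.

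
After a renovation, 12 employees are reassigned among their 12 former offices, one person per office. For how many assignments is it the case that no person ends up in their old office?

176214841

Use !n = (n-1)(!(n-1) + !(n-2)).
!12 = 11·(14684570 + 1334961) = 11·16019531 = 176214841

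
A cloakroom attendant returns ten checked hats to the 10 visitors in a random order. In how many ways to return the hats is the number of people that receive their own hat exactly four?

55650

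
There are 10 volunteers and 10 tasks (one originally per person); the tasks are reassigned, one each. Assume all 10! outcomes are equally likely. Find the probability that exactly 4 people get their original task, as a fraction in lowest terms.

53/3456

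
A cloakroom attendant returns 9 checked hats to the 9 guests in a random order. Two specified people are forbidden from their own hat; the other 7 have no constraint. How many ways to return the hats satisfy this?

Let A_j be the event that the j-th constrained one is fixed. By inclusion-exclusion over the 2 events:
Σ_{j=0}^{2} (-1)^j C(2,j)(9-j)!
= C(2,0)·9! - C(2,1)·8! + C(2,2)·7!
= 362880 - 80640 + 5040
= 287280

287280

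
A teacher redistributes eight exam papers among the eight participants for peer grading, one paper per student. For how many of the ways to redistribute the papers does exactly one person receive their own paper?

14832

Pick the single fixed position: C(8,1) = 8 ways.
The remaining 7 must be deranged: !7 = 1854.
Total: 8 × 1854 = 14832.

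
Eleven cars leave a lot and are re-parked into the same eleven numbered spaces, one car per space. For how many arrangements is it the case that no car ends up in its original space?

14684570

Use !n = n·!(n-1) + (-1)^n.
!11 = 11·1334961 - 1 = 14684570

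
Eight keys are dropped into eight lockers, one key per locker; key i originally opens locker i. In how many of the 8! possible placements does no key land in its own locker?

14833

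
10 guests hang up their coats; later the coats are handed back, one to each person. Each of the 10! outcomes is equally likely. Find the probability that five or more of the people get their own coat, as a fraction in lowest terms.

829/226800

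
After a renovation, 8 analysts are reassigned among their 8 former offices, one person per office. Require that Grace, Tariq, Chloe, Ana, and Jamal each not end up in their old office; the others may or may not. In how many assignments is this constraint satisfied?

21234

Let A_j be the event that the j-th constrained one is fixed. By inclusion-exclusion over the 5 events:
Σ_{j=0}^{5} (-1)^j C(5,j)(8-j)!
= C(5,0)·8! - C(5,1)·7! + C(5,2)·6! - C(5,3)·5! + C(5,4)·4! - C(5,5)·3!
= 40320 - 25200 + 7200 - 1200 + 120 - 6
= 21234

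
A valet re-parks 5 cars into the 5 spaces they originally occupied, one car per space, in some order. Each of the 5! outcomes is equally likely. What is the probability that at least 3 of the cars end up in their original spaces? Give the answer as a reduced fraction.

11/120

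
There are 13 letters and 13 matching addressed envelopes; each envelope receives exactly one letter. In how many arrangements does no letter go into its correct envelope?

2290792932

Recurrence: !13 = 12·(!12 + !11).
!13 = 12·(176214841 + 14684570) = 12·190899411 = 2290792932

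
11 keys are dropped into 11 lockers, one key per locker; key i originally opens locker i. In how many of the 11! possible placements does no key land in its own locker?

14684570

Recurrence: !11 = 11·!10 + (-1)^11.
!11 = 11·1334961 - 1 = 14684570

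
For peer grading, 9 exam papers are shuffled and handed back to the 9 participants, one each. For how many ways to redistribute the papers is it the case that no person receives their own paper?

The subfactorial !9 = [9!/e] (nearest integer).
9! = 362880, and 362880/e ≈ 133496.09, so !9 = 133496.

133496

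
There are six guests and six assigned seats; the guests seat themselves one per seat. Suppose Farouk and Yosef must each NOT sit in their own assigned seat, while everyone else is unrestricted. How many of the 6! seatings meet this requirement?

504

Inclusion-exclusion on the 2 forbidden self-matches:
Σ_{j=0}^{2} (-1)^j C(2,j)(6-j)!
= C(2,0)·6! - C(2,1)·5! + C(2,2)·4!
= 720 - 240 + 24
= 504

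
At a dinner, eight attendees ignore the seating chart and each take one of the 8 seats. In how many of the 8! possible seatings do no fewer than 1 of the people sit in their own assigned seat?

25487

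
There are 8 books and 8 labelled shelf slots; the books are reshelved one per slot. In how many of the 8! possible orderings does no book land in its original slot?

14833

The number of derangements of 8 is !8 = Σ_{k=0}^{8} (-1)^k·8!/k!
= 8! - 8!/1! + 8!/2! - 8!/3! + 8!/4! - 8!/5! + 8!/6! - 8!/7! + 8!/8!
= 40320 - 40320 + 20160 - 6720 + 1680 - 336 + 56 - 8 + 1
= 14833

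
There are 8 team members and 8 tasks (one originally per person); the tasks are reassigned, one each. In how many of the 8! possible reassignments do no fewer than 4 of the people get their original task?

771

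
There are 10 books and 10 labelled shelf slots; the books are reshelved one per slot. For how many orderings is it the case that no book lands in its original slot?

1334961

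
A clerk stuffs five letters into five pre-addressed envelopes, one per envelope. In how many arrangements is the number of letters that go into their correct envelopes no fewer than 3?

Sum C(5,i)·!(5-i) for i = 3..5:
  i=3: C(5,3)·!2 = 10·1 = 10
  i=4: C(5,4)·!1 = 5·0 = 0
  i=5: C(5,5)·!0 = 1·1 = 1
Total = 11.

11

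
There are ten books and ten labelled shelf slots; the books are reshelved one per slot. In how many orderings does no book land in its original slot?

1334961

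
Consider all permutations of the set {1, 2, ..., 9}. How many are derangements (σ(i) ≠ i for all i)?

133496

The subfactorial !9 = [9!/e] (nearest integer).
9! = 362880, and 362880/e ≈ 133496.09, so !9 = 133496.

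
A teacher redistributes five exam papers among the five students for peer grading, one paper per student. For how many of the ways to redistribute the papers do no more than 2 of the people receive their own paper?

Sum C(5,i)·!(5-i) for i = 0..2:
  i=0: C(5,0)·!5 = 1·44 = 44
  i=1: C(5,1)·!4 = 5·9 = 45
  i=2: C(5,2)·!3 = 10·2 = 20
Total = 109.

109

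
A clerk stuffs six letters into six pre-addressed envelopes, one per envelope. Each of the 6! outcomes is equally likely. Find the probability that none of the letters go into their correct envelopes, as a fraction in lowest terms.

53/144

Favorable outcomes: !6 = 265.
Total outcomes: 6! = 720.
Probability = 265/720 = 53/144.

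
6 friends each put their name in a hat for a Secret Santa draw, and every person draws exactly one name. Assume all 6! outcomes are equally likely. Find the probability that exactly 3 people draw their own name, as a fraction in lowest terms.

1/18

Favorable outcomes: C(6,3)·!3 = 20·2 = 40.
Total outcomes: 6! = 720.
Probability = 40/720 = 1/18.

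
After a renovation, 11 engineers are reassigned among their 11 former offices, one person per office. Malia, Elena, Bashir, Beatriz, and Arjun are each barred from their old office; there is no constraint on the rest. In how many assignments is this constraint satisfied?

25022880

Inclusion-exclusion on the 5 forbidden self-matches:
Σ_{j=0}^{5} (-1)^j C(5,j)(11-j)!
= C(5,0)·11! - C(5,1)·10! + C(5,2)·9! - C(5,3)·8! + C(5,4)·7! - C(5,5)·6!
= 39916800 - 18144000 + 3628800 - 403200 + 25200 - 720
= 25022880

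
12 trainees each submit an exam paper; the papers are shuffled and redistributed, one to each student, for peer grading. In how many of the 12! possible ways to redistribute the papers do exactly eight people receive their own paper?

4455

Choose which 8 of the 12 are fixed: C(12,8) = 495.
The other 4 form a derangement: !4 = 9.
Total: 495 × 9 = 4455.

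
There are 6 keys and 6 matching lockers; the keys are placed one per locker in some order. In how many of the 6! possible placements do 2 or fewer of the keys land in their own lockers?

664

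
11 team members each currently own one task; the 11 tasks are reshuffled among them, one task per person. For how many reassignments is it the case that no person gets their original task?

14684570

Recurrence: !11 = 10·(!10 + !9).
!11 = 10·(1334961 + 133496) = 10·1468457 = 14684570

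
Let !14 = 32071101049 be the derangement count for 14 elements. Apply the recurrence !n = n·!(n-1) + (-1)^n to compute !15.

481066515734

!15 = 15·32071101049 - 1 = 481066515734.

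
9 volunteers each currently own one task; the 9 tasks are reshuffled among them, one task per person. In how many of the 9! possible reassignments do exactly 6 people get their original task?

168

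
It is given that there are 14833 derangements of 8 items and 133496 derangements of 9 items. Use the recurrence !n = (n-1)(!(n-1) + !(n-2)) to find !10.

1334961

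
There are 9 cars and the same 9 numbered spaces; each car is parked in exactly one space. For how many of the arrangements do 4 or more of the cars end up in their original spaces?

# with exactly i fixed is C(9,i)·!(9-i); sum over i=4..9:
  i=4: C(9,4)·!5 = 126·44 = 5544
  i=5: C(9,5)·!4 = 126·9 = 1134
  i=6: C(9,6)·!3 = 84·2 = 168
  i=7: C(9,7)·!2 = 36·1 = 36
  i=8: C(9,8)·!1 = 9·0 = 0
  i=9: C(9,9)·!0 = 1·1 = 1
Total = 6883.

6883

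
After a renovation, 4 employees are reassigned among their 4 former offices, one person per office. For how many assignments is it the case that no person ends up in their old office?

The subfactorial !4 = [4!/e] (nearest integer).
4! = 24, and 24/e ≈ 8.83, so !4 = 9.

9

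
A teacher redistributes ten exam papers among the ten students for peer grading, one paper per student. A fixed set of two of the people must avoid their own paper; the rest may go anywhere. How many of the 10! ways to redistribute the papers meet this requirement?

2943360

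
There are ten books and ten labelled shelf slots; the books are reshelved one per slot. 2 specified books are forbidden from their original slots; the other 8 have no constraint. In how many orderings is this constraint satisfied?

Let A_j be the event that the j-th constrained one is fixed. By inclusion-exclusion over the 2 events:
Σ_{j=0}^{2} (-1)^j C(2,j)(10-j)!
= C(2,0)·10! - C(2,1)·9! + C(2,2)·8!
= 3628800 - 725760 + 40320
= 2943360

2943360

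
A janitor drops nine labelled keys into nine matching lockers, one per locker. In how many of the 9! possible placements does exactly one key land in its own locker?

Choose which one of the 9 is fixed: C(9,1) = 9.
The remaining 8 must be deranged: !8 = 14833.
Total: 9 × 14833 = 133497.

133497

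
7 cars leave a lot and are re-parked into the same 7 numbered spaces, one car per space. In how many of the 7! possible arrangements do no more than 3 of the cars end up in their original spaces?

# with exactly i fixed is C(7,i)·!(7-i); sum over i=0..3:
  i=0: C(7,0)·!7 = 1·1854 = 1854
  i=1: C(7,1)·!6 = 7·265 = 1855
  i=2: C(7,2)·!5 = 21·44 = 924
  i=3: C(7,3)·!4 = 35·9 = 315
Total = 4948.

4948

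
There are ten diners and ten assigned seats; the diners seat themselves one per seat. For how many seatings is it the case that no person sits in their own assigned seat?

1334961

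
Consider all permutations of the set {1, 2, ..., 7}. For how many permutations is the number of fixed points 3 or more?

407

# with exactly i fixed is C(7,i)·!(7-i); sum over i=3..7:
  i=3: C(7,3)·!4 = 35·9 = 315
  i=4: C(7,4)·!3 = 35·2 = 70
  i=5: C(7,5)·!2 = 21·1 = 21
  i=6: C(7,6)·!1 = 7·0 = 0
  i=7: C(7,7)·!0 = 1·1 = 1
Total = 407.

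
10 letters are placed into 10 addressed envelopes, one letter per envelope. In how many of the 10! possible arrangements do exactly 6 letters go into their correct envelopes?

1890

Pick the 6 fixed positions: C(10,6) = 210 ways.
The remaining 4 must be deranged: !4 = 9.
Total: 210 × 9 = 1890.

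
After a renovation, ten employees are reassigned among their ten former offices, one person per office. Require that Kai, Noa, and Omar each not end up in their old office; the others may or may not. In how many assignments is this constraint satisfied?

2656080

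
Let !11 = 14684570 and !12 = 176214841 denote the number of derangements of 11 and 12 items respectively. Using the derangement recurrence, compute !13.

2290792932

!13 = (13-1)·(!12 + !11) = 12·(176214841 + 14684570) = 12·190899411 = 2290792932.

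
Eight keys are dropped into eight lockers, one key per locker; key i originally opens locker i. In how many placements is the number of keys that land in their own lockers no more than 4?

Sum C(8,i)·!(8-i) for i = 0..4:
  i=0: C(8,0)·!8 = 1·14833 = 14833
  i=1: C(8,1)·!7 = 8·1854 = 14832
  i=2: C(8,2)·!6 = 28·265 = 7420
  i=3: C(8,3)·!5 = 56·44 = 2464
  i=4: C(8,4)·!4 = 70·9 = 630
Total = 40179.

40179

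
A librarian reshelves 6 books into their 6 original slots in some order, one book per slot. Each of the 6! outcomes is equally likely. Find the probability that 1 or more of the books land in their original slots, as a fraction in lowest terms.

Favorable outcomes: Σ_{i≥1} C(6,i)·!(6-i) = 6·44 + 15·9 + 20·2 + 15·1 + 6·0 + 1·1 = 455.
Total outcomes: 6! = 720.
Probability = 455/720 = 91/144.

91/144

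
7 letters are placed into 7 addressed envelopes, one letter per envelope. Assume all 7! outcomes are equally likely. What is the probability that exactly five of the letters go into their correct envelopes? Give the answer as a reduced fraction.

Favorable outcomes: C(7,5)·!2 = 21·1 = 21.
Total outcomes: 7! = 5040.
Probability = 21/5040 = 1/240.

1/240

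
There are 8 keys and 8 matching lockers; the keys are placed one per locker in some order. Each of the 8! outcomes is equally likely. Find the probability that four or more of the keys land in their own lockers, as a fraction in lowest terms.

Favorable outcomes: Σ_{i≥4} C(8,i)·!(8-i) = 70·9 + 56·2 + 28·1 + 8·0 + 1·1 = 771.
Total outcomes: 8! = 40320.
Probability = 771/40320 = 257/13440.

257/13440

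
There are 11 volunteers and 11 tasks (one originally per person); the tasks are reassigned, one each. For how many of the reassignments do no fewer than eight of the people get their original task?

386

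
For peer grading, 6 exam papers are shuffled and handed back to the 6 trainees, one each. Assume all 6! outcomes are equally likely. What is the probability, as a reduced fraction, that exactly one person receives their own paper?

11/30

Favorable outcomes: C(6,1)·!5 = 6·44 = 264.
Total outcomes: 6! = 720.
Probability = 264/720 = 11/30.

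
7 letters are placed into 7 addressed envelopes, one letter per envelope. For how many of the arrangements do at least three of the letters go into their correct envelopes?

407

# with exactly i fixed is C(7,i)·!(7-i); sum over i=3..7:
  i=3: C(7,3)·!4 = 35·9 = 315
  i=4: C(7,4)·!3 = 35·2 = 70
  i=5: C(7,5)·!2 = 21·1 = 21
  i=6: C(7,6)·!1 = 7·0 = 0
  i=7: C(7,7)·!0 = 1·1 = 1
Total = 407.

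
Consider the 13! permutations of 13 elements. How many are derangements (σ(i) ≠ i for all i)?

2290792932

Recurrence: !13 = 12·(!12 + !11).
!13 = 12·(176214841 + 14684570) = 12·190899411 = 2290792932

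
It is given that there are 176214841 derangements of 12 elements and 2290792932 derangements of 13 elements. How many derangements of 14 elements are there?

32071101049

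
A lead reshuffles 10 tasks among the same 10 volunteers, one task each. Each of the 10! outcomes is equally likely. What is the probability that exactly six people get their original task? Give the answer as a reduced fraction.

Favorable outcomes: C(10,6)·!4 = 210·9 = 1890.
Total outcomes: 10! = 3628800.
Probability = 1890/3628800 = 1/1920.

1/1920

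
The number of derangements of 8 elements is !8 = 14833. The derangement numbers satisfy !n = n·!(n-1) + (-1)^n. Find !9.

133496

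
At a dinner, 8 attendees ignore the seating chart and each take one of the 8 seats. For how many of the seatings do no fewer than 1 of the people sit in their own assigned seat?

25487

Sum C(8,i)·!(8-i) for i = 1..8:
  i=1: C(8,1)·!7 = 8·1854 = 14832
  i=2: C(8,2)·!6 = 28·265 = 7420
  i=3: C(8,3)·!5 = 56·44 = 2464
  i=4: C(8,4)·!4 = 70·9 = 630
  i=5: C(8,5)·!3 = 56·2 = 112
  i=6: C(8,6)·!2 = 28·1 = 28
  i=7: C(8,7)·!1 = 8·0 = 0
  i=8: C(8,8)·!0 = 1·1 = 1
Total = 25487.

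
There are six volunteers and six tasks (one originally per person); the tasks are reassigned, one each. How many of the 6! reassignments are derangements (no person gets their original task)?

265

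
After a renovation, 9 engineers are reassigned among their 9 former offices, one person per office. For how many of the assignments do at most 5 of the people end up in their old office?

362675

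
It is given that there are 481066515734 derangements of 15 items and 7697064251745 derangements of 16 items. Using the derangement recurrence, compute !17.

130850092279664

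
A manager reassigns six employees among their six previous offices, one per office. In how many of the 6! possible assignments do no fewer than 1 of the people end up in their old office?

455

Sum C(6,i)·!(6-i) for i = 1..6:
  i=1: C(6,1)·!5 = 6·44 = 264
  i=2: C(6,2)·!4 = 15·9 = 135
  i=3: C(6,3)·!3 = 20·2 = 40
  i=4: C(6,4)·!2 = 15·1 = 15
  i=5: C(6,5)·!1 = 6·0 = 0
  i=6: C(6,6)·!0 = 1·1 = 1
Total = 455.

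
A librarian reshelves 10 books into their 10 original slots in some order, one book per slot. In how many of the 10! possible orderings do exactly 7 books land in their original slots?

Choose which 7 of the 10 are fixed: C(10,7) = 120.
The remaining 3 must be deranged: !3 = 2.
Total: 120 × 2 = 240.

240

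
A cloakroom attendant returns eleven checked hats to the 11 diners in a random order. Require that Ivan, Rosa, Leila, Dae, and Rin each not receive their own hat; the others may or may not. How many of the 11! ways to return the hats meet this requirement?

Let A_j be the event that the j-th constrained one is fixed. By inclusion-exclusion over the 5 events:
Σ_{j=0}^{5} (-1)^j C(5,j)(11-j)!
= C(5,0)·11! - C(5,1)·10! + C(5,2)·9! - C(5,3)·8! + C(5,4)·7! - C(5,5)·6!
= 39916800 - 18144000 + 3628800 - 403200 + 25200 - 720
= 25022880

25022880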